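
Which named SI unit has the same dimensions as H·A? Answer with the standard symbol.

H = kg·m²·s⁻²·A⁻².
Combining: H·A = (kg·m²·s⁻²·A⁻²) · A = kg·m²·s⁻²·A⁻¹.
kg·m²·s⁻²·A⁻¹ is the base-SI form of the weber.

Wb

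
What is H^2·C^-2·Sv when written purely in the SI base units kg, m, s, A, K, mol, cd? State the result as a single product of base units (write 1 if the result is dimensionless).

H = Wb/A (inductance = flux per current),
    = kg·m²·s⁻²·A⁻².
So H² = kg²·m⁴·s⁻⁴·A⁻⁴.
C = A·s = s·A (charge = current × time).
So C⁻² = s⁻²·A⁻².
Sv = J/kg (equivalent dose = energy per mass),
    = m²·s⁻².
Combining: H²·C⁻²·Sv = (kg²·m⁴·s⁻⁴·A⁻⁴) · (s⁻²·A⁻²) · (m²·s⁻²) = kg²·m⁶·s⁻⁸·A⁻⁶.

kg²·m⁶·s⁻⁸·A⁻⁶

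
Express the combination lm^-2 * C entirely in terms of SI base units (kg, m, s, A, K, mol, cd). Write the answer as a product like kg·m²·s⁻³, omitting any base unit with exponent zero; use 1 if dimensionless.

lm = cd.
So lm⁻² = cd⁻².
C = s·A.
Combining: lm⁻²·C = cd⁻² · (s·A) = s·A·cd⁻².

s·A·cd⁻²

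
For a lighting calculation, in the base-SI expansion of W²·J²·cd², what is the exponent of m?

8

W = kg·m²·s⁻³.
So W² = kg²·m⁴·s⁻⁶.
J = kg·m²·s⁻².
So J² = kg²·m⁴·s⁻⁴.
Combining: W²·J²·cd² = (kg²·m⁴·s⁻⁶) · (kg²·m⁴·s⁻⁴) · cd² = kg⁴·m⁸·s⁻¹⁰·cd².
The exponent of m is 8.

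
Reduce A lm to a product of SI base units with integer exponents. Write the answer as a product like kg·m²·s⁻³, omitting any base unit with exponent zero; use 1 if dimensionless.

A·cd

lm = cd.
Combining: A·lm = A · cd = A·cd.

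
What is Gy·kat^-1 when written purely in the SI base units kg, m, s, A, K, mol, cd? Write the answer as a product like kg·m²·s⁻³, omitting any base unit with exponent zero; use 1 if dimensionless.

m²·s⁻¹·mol⁻¹

Gy = J/kg (absorbed dose = energy per mass),
    = m²·s⁻².
kat = mol/s = s⁻¹·mol (catalytic activity).
So kat⁻¹ = s·mol⁻¹.
Combining: Gy·kat⁻¹ = (m²·s⁻²) · (s·mol⁻¹) = m²·s⁻¹·mol⁻¹.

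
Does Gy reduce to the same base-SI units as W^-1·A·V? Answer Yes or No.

Left side:
  Gy = m²·s⁻².
Right side:
  W = kg·m²·s⁻³.
  So W⁻¹ = kg⁻¹·m⁻²·s³.
  V = kg·m²·s⁻³·A⁻¹.
  Combining: W⁻¹·A·V = (kg⁻¹·m⁻²·s³) · A · (kg·m²·s⁻³·A⁻¹) = 1.
Left is m²·s⁻²; right is 1 — different.

No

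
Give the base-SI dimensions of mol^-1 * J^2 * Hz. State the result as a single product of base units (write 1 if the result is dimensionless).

kg²·m⁴·s⁻⁵·mol⁻¹

J = kg·m²·s⁻².
So J² = kg²·m⁴·s⁻⁴.
Hz = s⁻¹.
Combining: mol⁻¹·J²·Hz = mol⁻¹ · (kg²·m⁴·s⁻⁴) · s⁻¹ = kg²·m⁴·s⁻⁵·mol⁻¹.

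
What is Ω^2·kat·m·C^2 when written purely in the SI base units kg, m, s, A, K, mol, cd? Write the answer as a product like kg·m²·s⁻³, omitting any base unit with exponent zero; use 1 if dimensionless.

Ω = kg·m²·s⁻³·A⁻².
So Ω² = kg²·m⁴·s⁻⁶·A⁻⁴.
kat = s⁻¹·mol.
C = s·A.
So C² = s²·A².
Combining: Ω²·kat·m·C² = (kg²·m⁴·s⁻⁶·A⁻⁴) · (s⁻¹·mol) · m · (s²·A²) = kg²·m⁵·s⁻⁵·A⁻²·mol.

kg²·m⁵·s⁻⁵·A⁻²·mol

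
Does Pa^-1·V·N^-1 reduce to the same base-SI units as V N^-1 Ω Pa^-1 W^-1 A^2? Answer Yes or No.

Yes

Left side:
  Pa = N/m² (pressure = force per area),
      = kg·m⁻¹·s⁻².
  So Pa⁻¹ = kg⁻¹·m·s².
  V = W/A (potential = power per current),
      = kg·m²·s⁻³·A⁻¹.
  N = kg·m/s² = kg·m·s⁻² (force = mass × acceleration).
  So N⁻¹ = kg⁻¹·m⁻¹·s².
  Combining: Pa⁻¹·V·N⁻¹ = (kg⁻¹·m·s²) · (kg·m²·s⁻³·A⁻¹) · (kg⁻¹·m⁻¹·s²) = kg⁻¹·m²·s·A⁻¹.
Right side:
  V = W/A (potential = power per current),
      = kg·m²·s⁻³·A⁻¹.
  N = kg·m/s² = kg·m·s⁻² (force = mass × acceleration).
  So N⁻¹ = kg⁻¹·m⁻¹·s².
  Ω = V/A (resistance = voltage per current),
      = kg·m²·s⁻³·A⁻².
  Pa = N/m² (pressure = force per area),
      = kg·m⁻¹·s⁻².
  So Pa⁻¹ = kg⁻¹·m·s².
  W = J/s (power = energy per time),
      = kg·m²·s⁻³.
  So W⁻¹ = kg⁻¹·m⁻²·s³.
  Combining: V·N⁻¹·Ω·Pa⁻¹·W⁻¹·A² = (kg·m²·s⁻³·A⁻¹) · (kg⁻¹·m⁻¹·s²) · (kg·m²·s⁻³·A⁻²) · (kg⁻¹·m·s²) · (kg⁻¹·m⁻²·s³) · A² = kg⁻¹·m²·s·A⁻¹.
Both reduce to kg⁻¹·m²·s·A⁻¹.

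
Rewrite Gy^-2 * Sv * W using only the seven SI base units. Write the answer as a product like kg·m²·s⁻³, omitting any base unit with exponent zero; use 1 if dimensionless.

Gy = J/kg (absorbed dose = energy per mass),
    = m²·s⁻².
So Gy⁻² = m⁻⁴·s⁴.
Sv = J/kg (equivalent dose = energy per mass),
    = m²·s⁻².
W = J/s (power = energy per time),
    = kg·m²·s⁻³.
Combining: Gy⁻²·Sv·W = (m⁻⁴·s⁴) · (m²·s⁻²) · (kg·m²·s⁻³) = kg·s⁻¹.

kg·s⁻¹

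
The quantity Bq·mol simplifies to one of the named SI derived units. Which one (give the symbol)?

Bq = 1/s = s⁻¹ (activity is decays per second).
Combining: Bq·mol = s⁻¹ · mol = s⁻¹·mol.
s⁻¹·mol is the base-SI form of the katal.

kat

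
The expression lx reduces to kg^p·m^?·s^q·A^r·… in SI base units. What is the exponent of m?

lx = m⁻²·cd.
The exponent of m is -2.

-2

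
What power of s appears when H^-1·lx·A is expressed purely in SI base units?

2

H = kg·m²·s⁻²·A⁻².
So H⁻¹ = kg⁻¹·m⁻²·s²·A².
lx = m⁻²·cd.
Combining: H⁻¹·lx·A = (kg⁻¹·m⁻²·s²·A²) · (m⁻²·cd) · A = kg⁻¹·m⁻⁴·s²·A³·cd.
The exponent of s is 2.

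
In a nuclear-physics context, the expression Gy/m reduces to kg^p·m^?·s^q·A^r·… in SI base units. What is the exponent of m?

Gy = J/kg (absorbed dose = energy per mass),
    = m²·s⁻².
Combining: Gy·m⁻¹ = (m²·s⁻²) · m⁻¹ = m·s⁻².
The exponent of m is 1.

1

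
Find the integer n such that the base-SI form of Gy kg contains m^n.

Gy = J/kg (absorbed dose = energy per mass),
    = m²·s⁻².
Combining: Gy·kg = (m²·s⁻²) · kg = kg·m²·s⁻².
The exponent of m is 2.

2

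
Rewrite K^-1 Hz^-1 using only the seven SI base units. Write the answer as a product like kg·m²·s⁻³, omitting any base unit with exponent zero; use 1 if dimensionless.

Hz = 1/s = s⁻¹ (frequency is cycles per second).
So Hz⁻¹ = s.
Combining: K⁻¹·Hz⁻¹ = K⁻¹ · s = s·K⁻¹.

s·K⁻¹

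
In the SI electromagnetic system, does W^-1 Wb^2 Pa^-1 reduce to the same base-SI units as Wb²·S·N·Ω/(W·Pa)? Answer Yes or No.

Left side:
  W = kg·m²·s⁻³.
  So W⁻¹ = kg⁻¹·m⁻²·s³.
  Wb = kg·m²·s⁻²·A⁻¹.
  So Wb² = kg²·m⁴·s⁻⁴·A⁻².
  Pa = kg·m⁻¹·s⁻².
  So Pa⁻¹ = kg⁻¹·m·s².
  Combining: W⁻¹·Wb²·Pa⁻¹ = (kg⁻¹·m⁻²·s³) · (kg²·m⁴·s⁻⁴·A⁻²) · (kg⁻¹·m·s²) = m³·s·A⁻².
Right side:
  Wb = kg·m²·s⁻²·A⁻¹.
  So Wb² = kg²·m⁴·s⁻⁴·A⁻².
  S = kg⁻¹·m⁻²·s³·A².
  N = kg·m·s⁻².
  W = kg·m²·s⁻³.
  So W⁻¹ = kg⁻¹·m⁻²·s³.
  Ω = kg·m²·s⁻³·A⁻².
  Pa = kg·m⁻¹·s⁻².
  So Pa⁻¹ = kg⁻¹·m·s².
  Combining: Wb²·S·N·W⁻¹·Ω·Pa⁻¹ = (kg²·m⁴·s⁻⁴·A⁻²) · (kg⁻¹·m⁻²·s³·A²) · (kg·m·s⁻²) · (kg⁻¹·m⁻²·s³) · (kg·m²·s⁻³·A⁻²) · (kg⁻¹·m·s²) = kg·m⁴·s⁻¹·A⁻².
Left is m³·s·A⁻²; right is kg·m⁴·s⁻¹·A⁻² — different.

No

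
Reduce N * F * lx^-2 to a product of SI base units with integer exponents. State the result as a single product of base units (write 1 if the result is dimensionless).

m³·s²·A²·cd⁻²

N = kg·m/s² = kg·m·s⁻² (force = mass × acceleration).
F = C/V (capacitance = charge per voltage),
    = A·s/(kg·m²·s⁻³·A⁻¹) (substituting C and V),
    = kg⁻¹·m⁻²·s⁴·A².
lx = lm/m² (illuminance = luminous flux per area),
    = m⁻²·cd.
So lx⁻² = m⁴·cd⁻².
Combining: N·F·lx⁻² = (kg·m·s⁻²) · (kg⁻¹·m⁻²·s⁴·A²) · (m⁴·cd⁻²) = m³·s²·A²·cd⁻².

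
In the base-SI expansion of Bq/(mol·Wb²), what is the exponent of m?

-4

Wb = V·s (flux: a volt is a weber per second),
    = kg·m²·s⁻²·A⁻¹.
So Wb⁻² = kg⁻²·m⁻⁴·s⁴·A².
Bq = 1/s = s⁻¹ (activity is decays per second).
Combining: mol⁻¹·Wb⁻²·Bq = mol⁻¹ · (kg⁻²·m⁻⁴·s⁴·A²) · s⁻¹ = kg⁻²·m⁻⁴·s³·A²·mol⁻¹.
The exponent of m is -4.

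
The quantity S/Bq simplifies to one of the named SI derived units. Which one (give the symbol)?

F

S = 1/Ω (conductance is reciprocal resistance),
    = kg⁻¹·m⁻²·s³·A².
Bq = 1/s = s⁻¹ (activity is decays per second).
So Bq⁻¹ = s.
Combining: S·Bq⁻¹ = (kg⁻¹·m⁻²·s³·A²) · s = kg⁻¹·m⁻²·s⁴·A².
kg⁻¹·m⁻²·s⁴·A² is the base-SI form of the farad.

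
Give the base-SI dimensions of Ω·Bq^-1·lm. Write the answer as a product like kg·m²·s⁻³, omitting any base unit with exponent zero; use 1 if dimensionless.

Ω = V/A (resistance = voltage per current),
    = kg·m²·s⁻³·A⁻².
Bq = 1/s = s⁻¹ (activity is decays per second).
So Bq⁻¹ = s.
lm = cd·sr = cd (luminous flux; sr is dimensionless).
Combining: Ω·Bq⁻¹·lm = (kg·m²·s⁻³·A⁻²) · s · cd = kg·m²·s⁻²·A⁻²·cd.

kg·m²·s⁻²·A⁻²·cd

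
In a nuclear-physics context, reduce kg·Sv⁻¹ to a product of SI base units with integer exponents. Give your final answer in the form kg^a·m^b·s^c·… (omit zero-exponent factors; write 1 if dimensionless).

Sv = J/kg (equivalent dose = energy per mass),
    = m²·s⁻².
So Sv⁻¹ = m⁻²·s².
Combining: kg·Sv⁻¹ = kg · (m⁻²·s²) = kg·m⁻²·s².

kg·m⁻²·s²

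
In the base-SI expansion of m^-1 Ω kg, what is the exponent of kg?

Ω = V/A (resistance = voltage per current),
    = kg·m²·s⁻³·A⁻².
Combining: m⁻¹·Ω·kg = m⁻¹ · (kg·m²·s⁻³·A⁻²) · kg = kg²·m·s⁻³·A⁻².
The exponent of kg is 2.

2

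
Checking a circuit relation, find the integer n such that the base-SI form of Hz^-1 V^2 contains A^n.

Hz = s⁻¹.
So Hz⁻¹ = s.
V = kg·m²·s⁻³·A⁻¹.
So V² = kg²·m⁴·s⁻⁶·A⁻².
Combining: Hz⁻¹·V² = s · (kg²·m⁴·s⁻⁶·A⁻²) = kg²·m⁴·s⁻⁵·A⁻².
The exponent of A is -2.

-2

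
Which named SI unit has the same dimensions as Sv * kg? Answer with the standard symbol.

Sv = J/kg (equivalent dose = energy per mass),
    = m²·s⁻².
Combining: Sv·kg = (m²·s⁻²) · kg = kg·m²·s⁻².
kg·m²·s⁻² is the base-SI form of the joule.

J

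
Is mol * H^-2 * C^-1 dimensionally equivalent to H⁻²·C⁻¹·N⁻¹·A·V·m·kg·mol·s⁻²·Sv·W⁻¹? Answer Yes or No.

Left side:
  H = kg·m²·s⁻²·A⁻².
  So H⁻² = kg⁻²·m⁻⁴·s⁴·A⁴.
  C = s·A.
  So C⁻¹ = s⁻¹·A⁻¹.
  Combining: mol·H⁻²·C⁻¹ = mol · (kg⁻²·m⁻⁴·s⁴·A⁴) · (s⁻¹·A⁻¹) = kg⁻²·m⁻⁴·s³·A³·mol.
Right side:
  H = kg·m²·s⁻²·A⁻².
  So H⁻² = kg⁻²·m⁻⁴·s⁴·A⁴.
  C = s·A.
  So C⁻¹ = s⁻¹·A⁻¹.
  N = kg·m·s⁻².
  So N⁻¹ = kg⁻¹·m⁻¹·s².
  V = kg·m²·s⁻³·A⁻¹.
  Sv = m²·s⁻².
  W = kg·m²·s⁻³.
  So W⁻¹ = kg⁻¹·m⁻²·s³.
  Combining: H⁻²·C⁻¹·N⁻¹·A·V·m·kg·mol·s⁻²·Sv·W⁻¹ = (kg⁻²·m⁻⁴·s⁴·A⁴) · (s⁻¹·A⁻¹) · (kg⁻¹·m⁻¹·s²) · A · (kg·m²·s⁻³·A⁻¹) · m · kg · mol · s⁻² · (m²·s⁻²) · (kg⁻¹·m⁻²·s³) = kg⁻²·m⁻²·s·A³·mol.
Left is kg⁻²·m⁻⁴·s³·A³·mol; right is kg⁻²·m⁻²·s·A³·mol — different.

No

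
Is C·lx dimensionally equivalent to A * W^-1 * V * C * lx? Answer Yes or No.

Left side:
  C = A·s = s·A (charge = current × time).
  lx = lm/m² (illuminance = luminous flux per area),
      = m⁻²·cd.
  Combining: C·lx = (s·A) · (m⁻²·cd) = m⁻²·s·A·cd.
Right side:
  W = J/s (power = energy per time),
      = kg·m²·s⁻³.
  So W⁻¹ = kg⁻¹·m⁻²·s³.
  V = W/A (potential = power per current),
      = kg·m²·s⁻³·A⁻¹.
  C = A·s = s·A (charge = current × time).
  lx = lm/m² (illuminance = luminous flux per area),
      = m⁻²·cd.
  Combining: A·W⁻¹·V·C·lx = A · (kg⁻¹·m⁻²·s³) · (kg·m²·s⁻³·A⁻¹) · (s·A) · (m⁻²·cd) = m⁻²·s·A·cd.
Both reduce to m⁻²·s·A·cd.

Yes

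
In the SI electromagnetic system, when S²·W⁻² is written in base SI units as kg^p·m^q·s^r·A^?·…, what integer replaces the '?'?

4

S = kg⁻¹·m⁻²·s³·A².
So S² = kg⁻²·m⁻⁴·s⁶·A⁴.
W = kg·m²·s⁻³.
So W⁻² = kg⁻²·m⁻⁴·s⁶.
Combining: S²·W⁻² = (kg⁻²·m⁻⁴·s⁶·A⁴) · (kg⁻²·m⁻⁴·s⁶) = kg⁻⁴·m⁻⁸·s¹²·A⁴.
The exponent of A is 4.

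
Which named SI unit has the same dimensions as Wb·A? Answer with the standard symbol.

Wb = V·s (flux: a volt is a weber per second),
    = kg·m²·s⁻²·A⁻¹.
Combining: Wb·A = (kg·m²·s⁻²·A⁻¹) · A = kg·m²·s⁻².
kg·m²·s⁻² is the base-SI form of the joule.

J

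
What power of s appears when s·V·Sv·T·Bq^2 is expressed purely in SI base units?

V = kg·m²·s⁻³·A⁻¹.
Sv = m²·s⁻².
T = kg·s⁻²·A⁻¹.
Bq = s⁻¹.
So Bq² = s⁻².
Combining: s·V·Sv·T·Bq² = s · (kg·m²·s⁻³·A⁻¹) · (m²·s⁻²) · (kg·s⁻²·A⁻¹) · s⁻² = kg²·m⁴·s⁻⁸·A⁻².
The exponent of s is -8.

-8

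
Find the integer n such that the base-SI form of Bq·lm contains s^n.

Bq = s⁻¹.
lm = cd.
Combining: Bq·lm = s⁻¹ · cd = s⁻¹·cd.
The exponent of s is -1.

-1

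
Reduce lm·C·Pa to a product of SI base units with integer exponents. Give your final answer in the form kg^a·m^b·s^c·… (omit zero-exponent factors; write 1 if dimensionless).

lm = cd·sr = cd (luminous flux; sr is dimensionless).
C = A·s = s·A (charge = current × time).
Pa = N/m² (pressure = force per area),
    = kg·m⁻¹·s⁻².
Combining: lm·C·Pa = cd · (s·A) · (kg·m⁻¹·s⁻²) = kg·m⁻¹·s⁻¹·A·cd.

kg·m⁻¹·s⁻¹·A·cd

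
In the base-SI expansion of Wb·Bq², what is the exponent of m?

Wb = V·s (flux: a volt is a weber per second),
    = kg·m²·s⁻²·A⁻¹.
Bq = 1/s = s⁻¹ (activity is decays per second).
So Bq² = s⁻².
Combining: Wb·Bq² = (kg·m²·s⁻²·A⁻¹) · s⁻² = kg·m²·s⁻⁴·A⁻¹.
The exponent of m is 2.

2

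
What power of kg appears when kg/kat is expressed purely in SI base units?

1

kat = mol/s = s⁻¹·mol (catalytic activity).
So kat⁻¹ = s·mol⁻¹.
Combining: kg·kat⁻¹ = kg · (s·mol⁻¹) = kg·s·mol⁻¹.
The exponent of kg is 1.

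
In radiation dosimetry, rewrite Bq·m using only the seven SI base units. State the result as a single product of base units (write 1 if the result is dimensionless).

m·s⁻¹

Bq = 1/s = s⁻¹ (activity is decays per second).
Combining: Bq·m = s⁻¹ · m = m·s⁻¹.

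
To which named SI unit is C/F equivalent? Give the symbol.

V

C = A·s = s·A (charge = current × time).
F = C/V (capacitance = charge per voltage),
    = A·s/(kg·m²·s⁻³·A⁻¹) (substituting C and V),
    = kg⁻¹·m⁻²·s⁴·A².
So F⁻¹ = kg·m²·s⁻⁴·A⁻².
Combining: C·F⁻¹ = (s·A) · (kg·m²·s⁻⁴·A⁻²) = kg·m²·s⁻³·A⁻¹.
kg·m²·s⁻³·A⁻¹ is the base-SI form of the volt.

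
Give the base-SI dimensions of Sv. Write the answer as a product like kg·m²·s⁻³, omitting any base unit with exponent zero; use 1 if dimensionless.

Sv = J/kg (equivalent dose = energy per mass),
    = m²·s⁻².

m²·s⁻²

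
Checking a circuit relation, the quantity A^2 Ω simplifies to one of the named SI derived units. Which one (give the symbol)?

Ω = kg·m²·s⁻³·A⁻².
Combining: A²·Ω = A² · (kg·m²·s⁻³·A⁻²) = kg·m²·s⁻³.
kg·m²·s⁻³ is the base-SI form of the watt.

W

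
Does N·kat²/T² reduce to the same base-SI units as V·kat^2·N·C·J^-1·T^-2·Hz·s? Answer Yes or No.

Left side:
  T = kg·s⁻²·A⁻¹.
  So T⁻² = kg⁻²·s⁴·A².
  N = kg·m·s⁻².
  kat = s⁻¹·mol.
  So kat² = s⁻²·mol².
  Combining: T⁻²·N·kat² = (kg⁻²·s⁴·A²) · (kg·m·s⁻²) · (s⁻²·mol²) = kg⁻¹·m·A²·mol².
Right side:
  V = W/A (potential = power per current),
      = kg·m²·s⁻³·A⁻¹.
  kat = mol/s = s⁻¹·mol (catalytic activity).
  So kat² = s⁻²·mol².
  N = kg·m/s² = kg·m·s⁻² (force = mass × acceleration).
  C = A·s = s·A (charge = current × time).
  J = N·m (work = force × distance),
      = kg·m²·s⁻².
  So J⁻¹ = kg⁻¹·m⁻²·s².
  T = Wb/m² (flux density = flux per area),
      = kg·s⁻²·A⁻¹.
  So T⁻² = kg⁻²·s⁴·A².
  Hz = 1/s = s⁻¹ (frequency is cycles per second).
  Combining: V·kat²·N·C·J⁻¹·T⁻²·Hz·s = (kg·m²·s⁻³·A⁻¹) · (s⁻²·mol²) · (kg·m·s⁻²) · (s·A) · (kg⁻¹·m⁻²·s²) · (kg⁻²·s⁴·A²) · s⁻¹ · s = kg⁻¹·m·A²·mol².
Both reduce to kg⁻¹·m·A²·mol².

Yes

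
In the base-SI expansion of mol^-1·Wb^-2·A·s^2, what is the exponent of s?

Wb = kg·m²·s⁻²·A⁻¹.
So Wb⁻² = kg⁻²·m⁻⁴·s⁴·A².
Combining: mol⁻¹·Wb⁻²·A·s² = mol⁻¹ · (kg⁻²·m⁻⁴·s⁴·A²) · A · s² = kg⁻²·m⁻⁴·s⁶·A³·mol⁻¹.
The exponent of s is 6.

6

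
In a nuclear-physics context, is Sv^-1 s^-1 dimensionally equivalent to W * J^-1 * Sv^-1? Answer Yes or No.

Yes

Left side:
  Sv = J/kg (equivalent dose = energy per mass),
      = m²·s⁻².
  So Sv⁻¹ = m⁻²·s².
  Combining: Sv⁻¹·s⁻¹ = (m⁻²·s²) · s⁻¹ = m⁻²·s.
Right side:
  W = J/s (power = energy per time),
      = kg·m²·s⁻³.
  J = N·m (work = force × distance),
      = kg·m²·s⁻².
  So J⁻¹ = kg⁻¹·m⁻²·s².
  Sv = J/kg (equivalent dose = energy per mass),
      = m²·s⁻².
  So Sv⁻¹ = m⁻²·s².
  Combining: W·J⁻¹·Sv⁻¹ = (kg·m²·s⁻³) · (kg⁻¹·m⁻²·s²) · (m⁻²·s²) = m⁻²·s.
Both reduce to m⁻²·s.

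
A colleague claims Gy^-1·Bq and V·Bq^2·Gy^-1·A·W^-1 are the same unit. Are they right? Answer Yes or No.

No

Left side:
  Gy = J/kg (absorbed dose = energy per mass),
      = m²·s⁻².
  So Gy⁻¹ = m⁻²·s².
  Bq = 1/s = s⁻¹ (activity is decays per second).
  Combining: Gy⁻¹·Bq = (m⁻²·s²) · s⁻¹ = m⁻²·s.
Right side:
  V = W/A (potential = power per current),
      = kg·m²·s⁻³·A⁻¹.
  Bq = 1/s = s⁻¹ (activity is decays per second).
  So Bq² = s⁻².
  Gy = J/kg (absorbed dose = energy per mass),
      = m²·s⁻².
  So Gy⁻¹ = m⁻²·s².
  W = J/s (power = energy per time),
      = kg·m²·s⁻³.
  So W⁻¹ = kg⁻¹·m⁻²·s³.
  Combining: V·Bq²·Gy⁻¹·A·W⁻¹ = (kg·m²·s⁻³·A⁻¹) · s⁻² · (m⁻²·s²) · A · (kg⁻¹·m⁻²·s³) = m⁻².
Left is m⁻²·s; right is m⁻² — different.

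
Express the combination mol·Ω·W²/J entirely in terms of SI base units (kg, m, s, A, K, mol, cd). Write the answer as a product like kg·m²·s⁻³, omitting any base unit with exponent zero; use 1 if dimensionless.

kg²·m⁴·s⁻⁷·A⁻²·mol

J = N·m (work = force × distance),
    = kg·m²·s⁻².
So J⁻¹ = kg⁻¹·m⁻²·s².
Ω = V/A (resistance = voltage per current),
    = kg·m²·s⁻³·A⁻².
W = J/s (power = energy per time),
    = kg·m²·s⁻³.
So W² = kg²·m⁴·s⁻⁶.
Combining: mol·J⁻¹·Ω·W² = mol · (kg⁻¹·m⁻²·s²) · (kg·m²·s⁻³·A⁻²) · (kg²·m⁴·s⁻⁶) = kg²·m⁴·s⁻⁷·A⁻²·mol.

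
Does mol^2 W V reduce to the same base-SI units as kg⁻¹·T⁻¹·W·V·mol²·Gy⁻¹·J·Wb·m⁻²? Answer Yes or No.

Left side:
  W = kg·m²·s⁻³.
  V = kg·m²·s⁻³·A⁻¹.
  Combining: mol²·W·V = mol² · (kg·m²·s⁻³) · (kg·m²·s⁻³·A⁻¹) = kg²·m⁴·s⁻⁶·A⁻¹·mol².
Right side:
  T = kg·s⁻²·A⁻¹.
  So T⁻¹ = kg⁻¹·s²·A.
  W = kg·m²·s⁻³.
  V = kg·m²·s⁻³·A⁻¹.
  Gy = m²·s⁻².
  So Gy⁻¹ = m⁻²·s².
  J = kg·m²·s⁻².
  Wb = kg·m²·s⁻²·A⁻¹.
  Combining: kg⁻¹·T⁻¹·W·V·mol²·Gy⁻¹·J·Wb·m⁻² = kg⁻¹ · (kg⁻¹·s²·A) · (kg·m²·s⁻³) · (kg·m²·s⁻³·A⁻¹) · mol² · (m⁻²·s²) · (kg·m²·s⁻²) · (kg·m²·s⁻²·A⁻¹) · m⁻² = kg²·m⁴·s⁻⁶·A⁻¹·mol².
Both reduce to kg²·m⁴·s⁻⁶·A⁻¹·mol².

Yes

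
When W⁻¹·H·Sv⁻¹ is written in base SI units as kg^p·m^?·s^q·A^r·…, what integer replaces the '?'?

W = J/s (power = energy per time),
    = kg·m²·s⁻³.
So W⁻¹ = kg⁻¹·m⁻²·s³.
H = Wb/A (inductance = flux per current),
    = kg·m²·s⁻²·A⁻².
Sv = J/kg (equivalent dose = energy per mass),
    = m²·s⁻².
So Sv⁻¹ = m⁻²·s².
Combining: W⁻¹·H·Sv⁻¹ = (kg⁻¹·m⁻²·s³) · (kg·m²·s⁻²·A⁻²) · (m⁻²·s²) = m⁻²·s³·A⁻².
The exponent of m is -2.

-2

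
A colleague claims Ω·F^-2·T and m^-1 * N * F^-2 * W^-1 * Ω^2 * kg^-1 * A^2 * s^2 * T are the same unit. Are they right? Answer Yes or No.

Left side:
  Ω = kg·m²·s⁻³·A⁻².
  F = kg⁻¹·m⁻²·s⁴·A².
  So F⁻² = kg²·m⁴·s⁻⁸·A⁻⁴.
  T = kg·s⁻²·A⁻¹.
  Combining: Ω·F⁻²·T = (kg·m²·s⁻³·A⁻²) · (kg²·m⁴·s⁻⁸·A⁻⁴) · (kg·s⁻²·A⁻¹) = kg⁴·m⁶·s⁻¹³·A⁻⁷.
Right side:
  N = kg·m/s² = kg·m·s⁻² (force = mass × acceleration).
  F = C/V (capacitance = charge per voltage),
      = A·s/(kg·m²·s⁻³·A⁻¹) (substituting C and V),
      = kg⁻¹·m⁻²·s⁴·A².
  So F⁻² = kg²·m⁴·s⁻⁸·A⁻⁴.
  W = J/s (power = energy per time),
      = kg·m²·s⁻³.
  So W⁻¹ = kg⁻¹·m⁻²·s³.
  Ω = V/A (resistance = voltage per current),
      = kg·m²·s⁻³·A⁻².
  So Ω² = kg²·m⁴·s⁻⁶·A⁻⁴.
  T = Wb/m² (flux density = flux per area),
      = kg·s⁻²·A⁻¹.
  Combining: m⁻¹·N·F⁻²·W⁻¹·Ω²·kg⁻¹·A²·s²·T = m⁻¹ · (kg·m·s⁻²) · (kg²·m⁴·s⁻⁸·A⁻⁴) · (kg⁻¹·m⁻²·s³) · (kg²·m⁴·s⁻⁶·A⁻⁴) · kg⁻¹ · A² · s² · (kg·s⁻²·A⁻¹) = kg⁴·m⁶·s⁻¹³·A⁻⁷.
Both reduce to kg⁴·m⁶·s⁻¹³·A⁻⁷.

Yes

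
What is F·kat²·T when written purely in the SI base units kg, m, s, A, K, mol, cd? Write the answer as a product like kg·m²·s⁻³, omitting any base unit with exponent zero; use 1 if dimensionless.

m⁻²·A·mol²

F = C/V (capacitance = charge per voltage),
    = A·s/(kg·m²·s⁻³·A⁻¹) (substituting C and V),
    = kg⁻¹·m⁻²·s⁴·A².
kat = mol/s = s⁻¹·mol (catalytic activity).
So kat² = s⁻²·mol².
T = Wb/m² (flux density = flux per area),
    = kg·s⁻²·A⁻¹.
Combining: F·kat²·T = (kg⁻¹·m⁻²·s⁴·A²) · (s⁻²·mol²) · (kg·s⁻²·A⁻¹) = m⁻²·A·mol².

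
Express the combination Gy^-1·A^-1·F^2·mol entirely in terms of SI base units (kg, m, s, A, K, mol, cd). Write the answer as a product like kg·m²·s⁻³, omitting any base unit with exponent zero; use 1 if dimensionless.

Gy = J/kg (absorbed dose = energy per mass),
    = m²·s⁻².
So Gy⁻¹ = m⁻²·s².
F = C/V (capacitance = charge per voltage),
    = A·s/(kg·m²·s⁻³·A⁻¹) (substituting C and V),
    = kg⁻¹·m⁻²·s⁴·A².
So F² = kg⁻²·m⁻⁴·s⁸·A⁴.
Combining: Gy⁻¹·A⁻¹·F²·mol = (m⁻²·s²) · A⁻¹ · (kg⁻²·m⁻⁴·s⁸·A⁴) · mol = kg⁻²·m⁻⁶·s¹⁰·A³·mol.

kg⁻²·m⁻⁶·s¹⁰·A³·mol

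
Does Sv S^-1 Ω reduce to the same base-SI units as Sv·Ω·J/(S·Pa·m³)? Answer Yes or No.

Yes

Left side:
  Sv = J/kg (equivalent dose = energy per mass),
      = m²·s⁻².
  S = 1/Ω (conductance is reciprocal resistance),
      = kg⁻¹·m⁻²·s³·A².
  So S⁻¹ = kg·m²·s⁻³·A⁻².
  Ω = V/A (resistance = voltage per current),
      = kg·m²·s⁻³·A⁻².
  Combining: Sv·S⁻¹·Ω = (m²·s⁻²) · (kg·m²·s⁻³·A⁻²) · (kg·m²·s⁻³·A⁻²) = kg²·m⁶·s⁻⁸·A⁻⁴.
Right side:
  Sv = J/kg (equivalent dose = energy per mass),
      = m²·s⁻².
  Ω = V/A (resistance = voltage per current),
      = kg·m²·s⁻³·A⁻².
  J = N·m (work = force × distance),
      = kg·m²·s⁻².
  S = 1/Ω (conductance is reciprocal resistance),
      = kg⁻¹·m⁻²·s³·A².
  So S⁻¹ = kg·m²·s⁻³·A⁻².
  Pa = N/m² (pressure = force per area),
      = kg·m⁻¹·s⁻².
  So Pa⁻¹ = kg⁻¹·m·s².
  Combining: Sv·Ω·J·S⁻¹·Pa⁻¹·m⁻³ = (m²·s⁻²) · (kg·m²·s⁻³·A⁻²) · (kg·m²·s⁻²) · (kg·m²·s⁻³·A⁻²) · (kg⁻¹·m·s²) · m⁻³ = kg²·m⁶·s⁻⁸·A⁻⁴.
Both reduce to kg²·m⁶·s⁻⁸·A⁻⁴.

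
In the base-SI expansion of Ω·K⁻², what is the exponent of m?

Ω = V/A (resistance = voltage per current),
    = kg·m²·s⁻³·A⁻².
Combining: Ω·K⁻² = (kg·m²·s⁻³·A⁻²) · K⁻² = kg·m²·s⁻³·A⁻²·K⁻².
The exponent of m is 2.

2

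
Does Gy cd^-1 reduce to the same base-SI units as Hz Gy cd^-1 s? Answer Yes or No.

Yes

Left side:
  Gy = J/kg (absorbed dose = energy per mass),
      = m²·s⁻².
  Combining: Gy·cd⁻¹ = (m²·s⁻²) · cd⁻¹ = m²·s⁻²·cd⁻¹.
Right side:
  Hz = 1/s = s⁻¹ (frequency is cycles per second).
  Gy = J/kg (absorbed dose = energy per mass),
      = m²·s⁻².
  Combining: Hz·Gy·cd⁻¹·s = s⁻¹ · (m²·s⁻²) · cd⁻¹ · s = m²·s⁻²·cd⁻¹.
Both reduce to m²·s⁻²·cd⁻¹.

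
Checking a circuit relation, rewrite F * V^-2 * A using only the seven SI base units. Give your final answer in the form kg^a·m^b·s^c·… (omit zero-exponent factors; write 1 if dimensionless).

F = kg⁻¹·m⁻²·s⁴·A².
V = kg·m²·s⁻³·A⁻¹.
So V⁻² = kg⁻²·m⁻⁴·s⁶·A².
Combining: F·V⁻²·A = (kg⁻¹·m⁻²·s⁴·A²) · (kg⁻²·m⁻⁴·s⁶·A²) · A = kg⁻³·m⁻⁶·s¹⁰·A⁵.

kg⁻³·m⁻⁶·s¹⁰·A⁵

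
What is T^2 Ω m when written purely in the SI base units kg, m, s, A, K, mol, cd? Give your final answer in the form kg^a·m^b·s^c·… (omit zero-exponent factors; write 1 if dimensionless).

kg³·m³·s⁻⁷·A⁻⁴

T = kg·s⁻²·A⁻¹.
So T² = kg²·s⁻⁴·A⁻².
Ω = kg·m²·s⁻³·A⁻².
Combining: T²·Ω·m = (kg²·s⁻⁴·A⁻²) · (kg·m²·s⁻³·A⁻²) · m = kg³·m³·s⁻⁷·A⁻⁴.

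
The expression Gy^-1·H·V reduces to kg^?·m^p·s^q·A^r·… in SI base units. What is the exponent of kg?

2

Gy = J/kg (absorbed dose = energy per mass),
    = m²·s⁻².
So Gy⁻¹ = m⁻²·s².
H = Wb/A (inductance = flux per current),
    = kg·m²·s⁻²·A⁻².
V = W/A (potential = power per current),
    = kg·m²·s⁻³·A⁻¹.
Combining: Gy⁻¹·H·V = (m⁻²·s²) · (kg·m²·s⁻²·A⁻²) · (kg·m²·s⁻³·A⁻¹) = kg²·m²·s⁻³·A⁻³.
The exponent of kg is 2.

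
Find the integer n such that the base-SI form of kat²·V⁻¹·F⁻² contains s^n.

-7

kat = s⁻¹·mol.
So kat² = s⁻²·mol².
V = kg·m²·s⁻³·A⁻¹.
So V⁻¹ = kg⁻¹·m⁻²·s³·A.
F = kg⁻¹·m⁻²·s⁴·A².
So F⁻² = kg²·m⁴·s⁻⁸·A⁻⁴.
Combining: kat²·V⁻¹·F⁻² = (s⁻²·mol²) · (kg⁻¹·m⁻²·s³·A) · (kg²·m⁴·s⁻⁸·A⁻⁴) = kg·m²·s⁻⁷·A⁻³·mol².
The exponent of s is -7.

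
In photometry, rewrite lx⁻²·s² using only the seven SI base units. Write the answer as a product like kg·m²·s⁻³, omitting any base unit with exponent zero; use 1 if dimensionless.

m⁴·s²·cd⁻²

lx = lm/m² (illuminance = luminous flux per area),
    = m⁻²·cd.
So lx⁻² = m⁴·cd⁻².
Combining: lx⁻²·s² = (m⁴·cd⁻²) · s² = m⁴·s²·cd⁻².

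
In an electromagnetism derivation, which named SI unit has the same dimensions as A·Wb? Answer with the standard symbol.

J

Wb = V·s (flux: a volt is a weber per second),
    = kg·m²·s⁻²·A⁻¹.
Combining: A·Wb = A · (kg·m²·s⁻²·A⁻¹) = kg·m²·s⁻².
kg·m²·s⁻² is the base-SI form of the joule.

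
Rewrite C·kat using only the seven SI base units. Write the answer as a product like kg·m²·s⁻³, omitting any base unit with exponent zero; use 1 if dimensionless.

C = A·s = s·A (charge = current × time).
kat = mol/s = s⁻¹·mol (catalytic activity).
Combining: C·kat = (s·A) · (s⁻¹·mol) = A·mol.

A·mol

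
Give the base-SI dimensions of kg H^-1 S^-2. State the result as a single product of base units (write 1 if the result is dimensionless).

kg²·m²·s⁻⁴·A⁻²

H = Wb/A (inductance = flux per current),
    = kg·m²·s⁻²·A⁻².
So H⁻¹ = kg⁻¹·m⁻²·s²·A².
S = 1/Ω (conductance is reciprocal resistance),
    = kg⁻¹·m⁻²·s³·A².
So S⁻² = kg²·m⁴·s⁻⁶·A⁻⁴.
Combining: kg·H⁻¹·S⁻² = kg · (kg⁻¹·m⁻²·s²·A²) · (kg²·m⁴·s⁻⁶·A⁻⁴) = kg²·m²·s⁻⁴·A⁻².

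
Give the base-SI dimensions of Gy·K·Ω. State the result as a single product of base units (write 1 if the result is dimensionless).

kg·m⁴·s⁻⁵·A⁻²·K

Gy = J/kg (absorbed dose = energy per mass),
    = m²·s⁻².
Ω = V/A (resistance = voltage per current),
    = kg·m²·s⁻³·A⁻².
Combining: Gy·K·Ω = (m²·s⁻²) · K · (kg·m²·s⁻³·A⁻²) = kg·m⁴·s⁻⁵·A⁻²·K.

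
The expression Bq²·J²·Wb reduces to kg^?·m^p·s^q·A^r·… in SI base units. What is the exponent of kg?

Bq = 1/s = s⁻¹ (activity is decays per second).
So Bq² = s⁻².
J = N·m (work = force × distance),
    = kg·m²·s⁻².
So J² = kg²·m⁴·s⁻⁴.
Wb = V·s (flux: a volt is a weber per second),
    = kg·m²·s⁻²·A⁻¹.
Combining: Bq²·J²·Wb = s⁻² · (kg²·m⁴·s⁻⁴) · (kg·m²·s⁻²·A⁻¹) = kg³·m⁶·s⁻⁸·A⁻¹.
The exponent of kg is 3.

3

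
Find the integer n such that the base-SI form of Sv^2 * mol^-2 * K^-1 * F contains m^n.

2

Sv = J/kg (equivalent dose = energy per mass),
    = m²·s⁻².
So Sv² = m⁴·s⁻⁴.
F = C/V (capacitance = charge per voltage),
    = A·s/(kg·m²·s⁻³·A⁻¹) (substituting C and V),
    = kg⁻¹·m⁻²·s⁴·A².
Combining: Sv²·mol⁻²·K⁻¹·F = (m⁴·s⁻⁴) · mol⁻² · K⁻¹ · (kg⁻¹·m⁻²·s⁴·A²) = kg⁻¹·m²·A²·K⁻¹·mol⁻².
The exponent of m is 2.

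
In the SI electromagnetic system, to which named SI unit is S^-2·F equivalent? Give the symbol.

S = kg⁻¹·m⁻²·s³·A².
So S⁻² = kg²·m⁴·s⁻⁶·A⁻⁴.
F = kg⁻¹·m⁻²·s⁴·A².
Combining: S⁻²·F = (kg²·m⁴·s⁻⁶·A⁻⁴) · (kg⁻¹·m⁻²·s⁴·A²) = kg·m²·s⁻²·A⁻².
kg·m²·s⁻²·A⁻² is the base-SI form of the henry.

H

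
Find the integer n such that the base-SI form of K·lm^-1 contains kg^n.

0

lm = cd·sr = cd (luminous flux; sr is dimensionless).
So lm⁻¹ = cd⁻¹.
Combining: K·lm⁻¹ = K · cd⁻¹ = K·cd⁻¹.
The exponent of kg is 0.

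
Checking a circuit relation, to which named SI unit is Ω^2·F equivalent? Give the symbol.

Ω = kg·m²·s⁻³·A⁻².
So Ω² = kg²·m⁴·s⁻⁶·A⁻⁴.
F = kg⁻¹·m⁻²·s⁴·A².
Combining: Ω²·F = (kg²·m⁴·s⁻⁶·A⁻⁴) · (kg⁻¹·m⁻²·s⁴·A²) = kg·m²·s⁻²·A⁻².
kg·m²·s⁻²·A⁻² is the base-SI form of the henry.

H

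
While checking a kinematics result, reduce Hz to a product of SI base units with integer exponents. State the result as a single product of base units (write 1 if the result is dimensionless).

Hz = s⁻¹.

s⁻¹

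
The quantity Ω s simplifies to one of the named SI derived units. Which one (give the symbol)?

Ω = kg·m²·s⁻³·A⁻².
Combining: Ω·s = (kg·m²·s⁻³·A⁻²) · s = kg·m²·s⁻²·A⁻².
kg·m²·s⁻²·A⁻² is the base-SI form of the henry.

H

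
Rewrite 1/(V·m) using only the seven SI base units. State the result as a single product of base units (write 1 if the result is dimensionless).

V = kg·m²·s⁻³·A⁻¹.
So V⁻¹ = kg⁻¹·m⁻²·s³·A.
Combining: V⁻¹·m⁻¹ = (kg⁻¹·m⁻²·s³·A) · m⁻¹ = kg⁻¹·m⁻³·s³·A.

kg⁻¹·m⁻³·s³·A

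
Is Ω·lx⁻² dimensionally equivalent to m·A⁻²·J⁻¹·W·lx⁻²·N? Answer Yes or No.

Yes

Left side:
  Ω = V/A (resistance = voltage per current),
      = kg·m²·s⁻³·A⁻².
  lx = lm/m² (illuminance = luminous flux per area),
      = m⁻²·cd.
  So lx⁻² = m⁴·cd⁻².
  Combining: Ω·lx⁻² = (kg·m²·s⁻³·A⁻²) · (m⁴·cd⁻²) = kg·m⁶·s⁻³·A⁻²·cd⁻².
Right side:
  J = kg·m²·s⁻².
  So J⁻¹ = kg⁻¹·m⁻²·s².
  W = kg·m²·s⁻³.
  lx = m⁻²·cd.
  So lx⁻² = m⁴·cd⁻².
  N = kg·m·s⁻².
  Combining: m·A⁻²·J⁻¹·W·lx⁻²·N = m · A⁻² · (kg⁻¹·m⁻²·s²) · (kg·m²·s⁻³) · (m⁴·cd⁻²) · (kg·m·s⁻²) = kg·m⁶·s⁻³·A⁻²·cd⁻².
Both reduce to kg·m⁶·s⁻³·A⁻²·cd⁻².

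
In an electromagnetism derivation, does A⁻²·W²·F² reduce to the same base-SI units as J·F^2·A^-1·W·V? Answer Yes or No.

No

Left side:
  W = J/s (power = energy per time),
      = kg·m²·s⁻³.
  So W² = kg²·m⁴·s⁻⁶.
  F = C/V (capacitance = charge per voltage),
      = A·s/(kg·m²·s⁻³·A⁻¹) (substituting C and V),
      = kg⁻¹·m⁻²·s⁴·A².
  So F² = kg⁻²·m⁻⁴·s⁸·A⁴.
  Combining: A⁻²·W²·F² = A⁻² · (kg²·m⁴·s⁻⁶) · (kg⁻²·m⁻⁴·s⁸·A⁴) = s²·A².
Right side:
  J = N·m (work = force × distance),
      = kg·m²·s⁻².
  F = C/V (capacitance = charge per voltage),
      = A·s/(kg·m²·s⁻³·A⁻¹) (substituting C and V),
      = kg⁻¹·m⁻²·s⁴·A².
  So F² = kg⁻²·m⁻⁴·s⁸·A⁴.
  W = J/s (power = energy per time),
      = kg·m²·s⁻³.
  V = W/A (potential = power per current),
      = kg·m²·s⁻³·A⁻¹.
  Combining: J·F²·A⁻¹·W·V = (kg·m²·s⁻²) · (kg⁻²·m⁻⁴·s⁸·A⁴) · A⁻¹ · (kg·m²·s⁻³) · (kg·m²·s⁻³·A⁻¹) = kg·m²·A².
Left is s²·A²; right is kg·m²·A² — different.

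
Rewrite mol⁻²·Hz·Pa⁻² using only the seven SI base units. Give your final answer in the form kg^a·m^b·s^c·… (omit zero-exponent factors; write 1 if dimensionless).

Hz = s⁻¹.
Pa = kg·m⁻¹·s⁻².
So Pa⁻² = kg⁻²·m²·s⁴.
Combining: mol⁻²·Hz·Pa⁻² = mol⁻² · s⁻¹ · (kg⁻²·m²·s⁴) = kg⁻²·m²·s³·mol⁻².

kg⁻²·m²·s³·mol⁻²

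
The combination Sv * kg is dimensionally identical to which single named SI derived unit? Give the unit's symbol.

Sv = m²·s⁻².
Combining: Sv·kg = (m²·s⁻²) · kg = kg·m²·s⁻².
kg·m²·s⁻² is the base-SI form of the joule.

J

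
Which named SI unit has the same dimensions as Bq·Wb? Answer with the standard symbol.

V

Bq = s⁻¹.
Wb = kg·m²·s⁻²·A⁻¹.
Combining: Bq·Wb = s⁻¹ · (kg·m²·s⁻²·A⁻¹) = kg·m²·s⁻³·A⁻¹.
kg·m²·s⁻³·A⁻¹ is the base-SI form of the volt.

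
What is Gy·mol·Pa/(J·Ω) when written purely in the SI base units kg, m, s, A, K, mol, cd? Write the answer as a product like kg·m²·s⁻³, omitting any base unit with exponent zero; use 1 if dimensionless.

kg⁻¹·m⁻³·s·A²·mol

J = N·m (work = force × distance),
    = kg·m²·s⁻².
So J⁻¹ = kg⁻¹·m⁻²·s².
Gy = J/kg (absorbed dose = energy per mass),
    = m²·s⁻².
Ω = V/A (resistance = voltage per current),
    = kg·m²·s⁻³·A⁻².
So Ω⁻¹ = kg⁻¹·m⁻²·s³·A².
Pa = N/m² (pressure = force per area),
    = kg·m⁻¹·s⁻².
Combining: J⁻¹·Gy·mol·Ω⁻¹·Pa = (kg⁻¹·m⁻²·s²) · (m²·s⁻²) · mol · (kg⁻¹·m⁻²·s³·A²) · (kg·m⁻¹·s⁻²) = kg⁻¹·m⁻³·s·A²·mol.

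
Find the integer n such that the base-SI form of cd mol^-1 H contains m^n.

H = Wb/A (inductance = flux per current),
    = kg·m²·s⁻²·A⁻².
Combining: cd·mol⁻¹·H = cd · mol⁻¹ · (kg·m²·s⁻²·A⁻²) = kg·m²·s⁻²·A⁻²·mol⁻¹·cd.
The exponent of m is 2.

2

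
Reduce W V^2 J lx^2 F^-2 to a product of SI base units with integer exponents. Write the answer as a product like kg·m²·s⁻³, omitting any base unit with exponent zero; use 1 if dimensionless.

W = J/s (power = energy per time),
    = kg·m²·s⁻³.
V = W/A (potential = power per current),
    = kg·m²·s⁻³·A⁻¹.
So V² = kg²·m⁴·s⁻⁶·A⁻².
J = N·m (work = force × distance),
    = kg·m²·s⁻².
lx = lm/m² (illuminance = luminous flux per area),
    = m⁻²·cd.
So lx² = m⁻⁴·cd².
F = C/V (capacitance = charge per voltage),
    = A·s/(kg·m²·s⁻³·A⁻¹) (substituting C and V),
    = kg⁻¹·m⁻²·s⁴·A².
So F⁻² = kg²·m⁴·s⁻⁸·A⁻⁴.
Combining: W·V²·J·lx²·F⁻² = (kg·m²·s⁻³) · (kg²·m⁴·s⁻⁶·A⁻²) · (kg·m²·s⁻²) · (m⁻⁴·cd²) · (kg²·m⁴·s⁻⁸·A⁻⁴) = kg⁶·m⁸·s⁻¹⁹·A⁻⁶·cd².

kg⁶·m⁸·s⁻¹⁹·A⁻⁶·cd²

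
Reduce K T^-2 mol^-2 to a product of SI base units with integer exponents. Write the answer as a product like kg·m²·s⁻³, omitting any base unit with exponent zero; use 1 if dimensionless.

T = Wb/m² (flux density = flux per area),
    = kg·s⁻²·A⁻¹.
So T⁻² = kg⁻²·s⁴·A².
Combining: K·T⁻²·mol⁻² = K · (kg⁻²·s⁴·A²) · mol⁻² = kg⁻²·s⁴·A²·K·mol⁻².

kg⁻²·s⁴·A²·K·mol⁻²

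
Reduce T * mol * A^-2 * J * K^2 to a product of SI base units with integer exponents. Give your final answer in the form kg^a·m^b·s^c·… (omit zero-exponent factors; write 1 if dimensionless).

kg²·m²·s⁻⁴·A⁻³·K²·mol

T = kg·s⁻²·A⁻¹.
J = kg·m²·s⁻².
Combining: T·mol·A⁻²·J·K² = (kg·s⁻²·A⁻¹) · mol · A⁻² · (kg·m²·s⁻²) · K² = kg²·m²·s⁻⁴·A⁻³·K²·mol.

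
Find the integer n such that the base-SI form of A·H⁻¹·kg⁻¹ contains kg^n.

-2

H = kg·m²·s⁻²·A⁻².
So H⁻¹ = kg⁻¹·m⁻²·s²·A².
Combining: A·H⁻¹·kg⁻¹ = A · (kg⁻¹·m⁻²·s²·A²) · kg⁻¹ = kg⁻²·m⁻²·s²·A³.
The exponent of kg is -2.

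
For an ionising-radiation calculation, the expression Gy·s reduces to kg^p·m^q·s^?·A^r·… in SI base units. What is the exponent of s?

Gy = J/kg (absorbed dose = energy per mass),
    = m²·s⁻².
Combining: Gy·s = (m²·s⁻²) · s = m²·s⁻¹.
The exponent of s is -1.

-1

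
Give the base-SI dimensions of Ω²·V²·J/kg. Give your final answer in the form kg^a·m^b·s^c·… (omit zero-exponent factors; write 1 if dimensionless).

Ω = V/A (resistance = voltage per current),
    = kg·m²·s⁻³·A⁻².
So Ω² = kg²·m⁴·s⁻⁶·A⁻⁴.
V = W/A (potential = power per current),
    = kg·m²·s⁻³·A⁻¹.
So V² = kg²·m⁴·s⁻⁶·A⁻².
J = N·m (work = force × distance),
    = kg·m²·s⁻².
Combining: kg⁻¹·Ω²·V²·J = kg⁻¹ · (kg²·m⁴·s⁻⁶·A⁻⁴) · (kg²·m⁴·s⁻⁶·A⁻²) · (kg·m²·s⁻²) = kg⁴·m¹⁰·s⁻¹⁴·A⁻⁶.

kg⁴·m¹⁰·s⁻¹⁴·A⁻⁶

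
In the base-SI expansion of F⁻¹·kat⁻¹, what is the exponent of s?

-3

F = C/V (capacitance = charge per voltage),
    = A·s/(kg·m²·s⁻³·A⁻¹) (substituting C and V),
    = kg⁻¹·m⁻²·s⁴·A².
So F⁻¹ = kg·m²·s⁻⁴·A⁻².
kat = mol/s = s⁻¹·mol (catalytic activity).
So kat⁻¹ = s·mol⁻¹.
Combining: F⁻¹·kat⁻¹ = (kg·m²·s⁻⁴·A⁻²) · (s·mol⁻¹) = kg·m²·s⁻³·A⁻²·mol⁻¹.
The exponent of s is -3.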